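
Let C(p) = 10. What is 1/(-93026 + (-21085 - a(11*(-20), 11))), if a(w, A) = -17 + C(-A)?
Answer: -1/114104 ≈ -8.7639e-6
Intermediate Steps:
a(w, A) = -7 (a(w, A) = -17 + 10 = -7)
1/(-93026 + (-21085 - a(11*(-20), 11))) = 1/(-93026 + (-21085 - 1*(-7))) = 1/(-93026 + (-21085 + 7)) = 1/(-93026 - 21078) = 1/(-114104) = -1/114104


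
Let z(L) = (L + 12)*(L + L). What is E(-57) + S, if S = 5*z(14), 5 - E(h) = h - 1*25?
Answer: 3727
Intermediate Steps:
z(L) = 2*L*(12 + L) (z(L) = (12 + L)*(2*L) = 2*L*(12 + L))
E(h) = 30 - h (E(h) = 5 - (h - 1*25) = 5 - (h - 25) = 5 - (-25 + h) = 5 + (25 - h) = 30 - h)
S = 3640 (S = 5*(2*14*(12 + 14)) = 5*(2*14*26) = 5*728 = 3640)
E(-57) + S = (30 - 1*(-57)) + 3640 = (30 + 57) + 3640 = 87 + 3640 = 3727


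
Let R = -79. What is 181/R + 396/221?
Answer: -8717/17459 ≈ -0.49928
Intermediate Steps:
181/R + 396/221 = 181/(-79) + 396/221 = 181*(-1/79) + 396*(1/221) = -181/79 + 396/221 = -8717/17459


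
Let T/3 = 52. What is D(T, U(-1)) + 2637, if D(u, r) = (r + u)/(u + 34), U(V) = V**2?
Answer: 501187/190 ≈ 2637.8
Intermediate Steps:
T = 156 (T = 3*52 = 156)
D(u, r) = (r + u)/(34 + u)
D(T, U(-1)) + 2637 = ((-1)**2 + 156)/(34 + 156) + 2637 = (1 + 156)/190 + 2637 = (1/190)*157 + 2637 = 157/190 + 2637 = 501187/190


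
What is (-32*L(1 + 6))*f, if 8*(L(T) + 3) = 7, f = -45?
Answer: -3060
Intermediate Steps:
L(T) = -17/8 (L(T) = -3 + (⅛)*7 = -3 + 7/8 = -17/8)
(-32*L(1 + 6))*f = -32*(-17/8)*(-45) = 68*(-45) = -3060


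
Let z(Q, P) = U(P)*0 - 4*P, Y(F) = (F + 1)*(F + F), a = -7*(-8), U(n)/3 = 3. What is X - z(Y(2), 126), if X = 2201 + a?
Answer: 2761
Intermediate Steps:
U(n) = 9 (U(n) = 3*3 = 9)
a = 56
Y(F) = 2*F*(1 + F) (Y(F) = (1 + F)*(2*F) = 2*F*(1 + F))
z(Q, P) = -4*P (z(Q, P) = 9*0 - 4*P = 0 - 4*P = -4*P)
X = 2257 (X = 2201 + 56 = 2257)
X - z(Y(2), 126) = 2257 - (-4)*126 = 2257 - 1*(-504) = 2257 + 504 = 2761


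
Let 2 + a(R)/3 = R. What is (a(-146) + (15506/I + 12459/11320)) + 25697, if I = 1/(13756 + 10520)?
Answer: 4261401662339/11320 ≈ 3.7645e+8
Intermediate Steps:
a(R) = -6 + 3*R
I = 1/24276 ≈ 4.1193e-5
(a(-146) + (15506/I + 12459/11320)) + 25697 = ((-6 + 3*(-146)) + (15506/(1/24276) + 12459/11320)) + 25697 = ((-6 - 438) + (15506*24276 + 12459*(1/11320))) + 25697 = (-444 + (376423656 + 12459/11320)) + 25697 = (-444 + 4261115798379/11320) + 25697 = 4261110772299/11320 + 25697 = 4261401662339/11320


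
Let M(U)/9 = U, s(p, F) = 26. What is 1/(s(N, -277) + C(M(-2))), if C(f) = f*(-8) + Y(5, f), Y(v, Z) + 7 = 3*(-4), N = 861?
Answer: 1/151 ≈ 0.0066225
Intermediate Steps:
M(U) = 9*U
Y(v, Z) = -19 (Y(v, Z) = -7 + 3*(-4) = -7 - 12 = -19)
C(f) = -19 - 8*f (C(f) = f*(-8) - 19 = -8*f - 19 = -19 - 8*f)
1/(s(N, -277) + C(M(-2))) = 1/(26 + (-19 - 72*(-2))) = 1/(26 + (-19 - 8*(-18))) = 1/(26 + (-19 + 144)) = 1/(26 + 125) = 1/151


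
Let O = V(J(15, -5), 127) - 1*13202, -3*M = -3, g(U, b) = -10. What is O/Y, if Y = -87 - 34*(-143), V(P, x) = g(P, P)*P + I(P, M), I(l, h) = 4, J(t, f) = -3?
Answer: -13168/4775 ≈ -2.7577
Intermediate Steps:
M = 1 (M = -⅓*(-3) = 1)
V(P, x) = 4 - 10*P (V(P, x) = -10*P + 4 = 4 - 10*P)
O = -13168 (O = (4 - 10*(-3)) - 1*13202 = (4 + 30) - 13202 = 34 - 13202 = -13168)
Y = 4775 (Y = -87 + 4862 = 4775)
O/Y = -13168/4775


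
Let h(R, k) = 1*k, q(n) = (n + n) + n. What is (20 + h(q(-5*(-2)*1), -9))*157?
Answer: 1727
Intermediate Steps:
q(n) = 3*n (q(n) = 2*n + n = 3*n)
h(R, k) = k
(20 + h(q(-5*(-2)*1), -9))*157 = (20 - 9)*157 = 11*157 = 1727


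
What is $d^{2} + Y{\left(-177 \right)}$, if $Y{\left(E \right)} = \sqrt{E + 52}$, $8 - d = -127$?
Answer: $18225 + 5 i \sqrt{5} \approx 18225.0 + 11.18 i$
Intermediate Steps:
$d = 135$ ($d = 8 - -127 = 8 + 127 = 135$)
$Y{\left(E \right)} = \sqrt{52 + E}$
$d^{2} + Y{\left(-177 \right)} = 135^{2} + \sqrt{52 - 177} = 18225 + \sqrt{-125} = 18225 + 5 i \sqrt{5}$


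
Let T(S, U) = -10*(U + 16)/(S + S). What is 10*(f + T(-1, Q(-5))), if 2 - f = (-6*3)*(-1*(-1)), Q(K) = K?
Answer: 750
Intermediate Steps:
f = 20 (f = 2 - (-6*3)*(-1*(-1)) = 2 - (-18) = 2 - 1*(-18) = 2 + 18 = 20)
T(S, U) = -5*(16 + U)/S (T(S, U) = -10*(16 + U)/(2*S) = -5*(16 + U)/S)
10*(f + T(-1, Q(-5))) = 10*(20 + 5*(-16 - 1*(-5))/(-1)) = 10*(20 + 5*(-1)*(-16 + 5)) = 10*(20 + 5*(-1)*(-11)) = 10*(20 + 55) = 10*75 = 750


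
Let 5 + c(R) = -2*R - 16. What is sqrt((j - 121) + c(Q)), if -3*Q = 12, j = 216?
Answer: sqrt(82) ≈ 9.0554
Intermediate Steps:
Q = -4 (Q = -1/3*12 = -4)
c(R) = -21 - 2*R (c(R) = -5 + (-2*R - 16) = -5 + (-16 - 2*R) = -21 - 2*R)
sqrt((j - 121) + c(Q)) = sqrt((216 - 121) + (-21 - 2*(-4))) = sqrt(95 + (-21 + 8)) = sqrt(95 - 13) = sqrt(82)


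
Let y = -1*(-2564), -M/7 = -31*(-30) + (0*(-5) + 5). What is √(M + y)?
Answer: I*√3981 ≈ 63.095*I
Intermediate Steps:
M = -6545 (M = -7*(-31*(-30) + (0*(-5) + 5)) = -7*(930 + (0 + 5)) = -7*(930 + 5) = -7*935 = -6545)
y = 2564
√(M + y) = √(-6545 + 2564) = √(-3981) = I*√3981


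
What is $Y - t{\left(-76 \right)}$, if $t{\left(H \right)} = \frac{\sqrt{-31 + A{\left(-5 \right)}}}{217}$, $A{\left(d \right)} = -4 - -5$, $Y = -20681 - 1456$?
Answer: $-22137 - \frac{i \sqrt{30}}{217} \approx -22137.0 - 0.025241 i$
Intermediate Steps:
$Y = -22137$
$A{\left(d \right)} = 1$ ($A{\left(d \right)} = -4 + 5 = 1$)
$t{\left(H \right)} = \frac{i \sqrt{30}}{217}$ ($t{\left(H \right)} = \frac{\sqrt{-31 + 1}}{217} = \sqrt{-30} \cdot \frac{1}{217} = i \sqrt{30} \cdot \frac{1}{217} = \frac{i \sqrt{30}}{217}$)
$Y - t{\left(-76 \right)} = -22137 - \frac{i \sqrt{30}}{217}$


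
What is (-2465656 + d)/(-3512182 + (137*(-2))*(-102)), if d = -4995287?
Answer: 7460943/3484234 ≈ 2.1413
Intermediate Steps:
(-2465656 + d)/(-3512182 + (137*(-2))*(-102)) = (-2465656 - 4995287)/(-3512182 + (137*(-2))*(-102)) = -7460943/(-3512182 - 274*(-102)) = -7460943/(-3512182 + 27948) = -7460943/(-3484234) = -7460943*(-1/3484234) = 7460943/3484234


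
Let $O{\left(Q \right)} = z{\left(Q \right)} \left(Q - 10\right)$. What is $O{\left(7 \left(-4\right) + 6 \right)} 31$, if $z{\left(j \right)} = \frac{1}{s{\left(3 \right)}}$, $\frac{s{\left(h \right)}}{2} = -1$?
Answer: $496$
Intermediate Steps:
$s{\left(h \right)} = -2$ ($s{\left(h \right)} = 2 \left(-1\right) = -2$)
$z{\left(j \right)} = - \frac{1}{2}$ ($z{\left(j \right)} = \frac{1}{-2} = - \frac{1}{2}$)
$O{\left(Q \right)} = 5 - \frac{Q}{2}$ ($O{\left(Q \right)} = - \frac{Q - 10}{2} = - \frac{-10 + Q}{2} = 5 - \frac{Q}{2}$)
$O{\left(7 \left(-4\right) + 6 \right)} 31 = \left(5 - \frac{7 \left(-4\right) + 6}{2}\right) 31 = \left(5 - \frac{-28 + 6}{2}\right) 31 = \left(5 - -11\right) 31 = \left(5 + 11\right) 31 = 16 \cdot 31 = 496$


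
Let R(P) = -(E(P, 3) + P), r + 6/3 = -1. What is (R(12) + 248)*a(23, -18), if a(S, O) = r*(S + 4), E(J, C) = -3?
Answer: -19359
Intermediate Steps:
r = -3 (r = -2 - 1 = -3)
a(S, O) = -12 - 3*S (a(S, O) = -3*(S + 4) = -3*(4 + S) = -12 - 3*S)
R(P) = 3 - P (R(P) = -(-3 + P) = 3 - P)
(R(12) + 248)*a(23, -18) = ((3 - 1*12) + 248)*(-12 - 3*23) = ((3 - 12) + 248)*(-12 - 69) = (-9 + 248)*(-81) = 239*(-81) = -19359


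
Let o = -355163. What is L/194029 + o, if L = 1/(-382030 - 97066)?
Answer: -33015426051718793/92958517784 ≈ -3.5516e+5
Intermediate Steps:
L = -1/479096 (L = 1/(-479096) = -1/479096 ≈ -2.0873e-6)
L/194029 + o = -1/479096/194029 - 355163 = -1/479096*1/194029 - 355163 = -1/92958517784 - 355163 = -33015426051718793/92958517784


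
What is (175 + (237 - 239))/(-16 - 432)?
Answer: -173/448 ≈ -0.38616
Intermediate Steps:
(175 + (237 - 239))/(-16 - 432) = (175 - 2)/(-448) = 173*(-1/448) = -173/448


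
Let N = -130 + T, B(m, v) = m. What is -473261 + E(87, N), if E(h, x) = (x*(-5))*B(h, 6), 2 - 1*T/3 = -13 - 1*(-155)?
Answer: -234011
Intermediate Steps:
T = -420 (T = 6 - 3*(-13 - 1*(-155)) = 6 - 3*(-13 + 155) = 6 - 3*142 = 6 - 426 = -420)
N = -550 (N = -130 - 420 = -550)
E(h, x) = -5*h*x (E(h, x) = (x*(-5))*h = (-5*x)*h = -5*h*x)
-473261 + E(87, N) = -473261 - 5*87*(-550) = -473261 + 239250 = -234011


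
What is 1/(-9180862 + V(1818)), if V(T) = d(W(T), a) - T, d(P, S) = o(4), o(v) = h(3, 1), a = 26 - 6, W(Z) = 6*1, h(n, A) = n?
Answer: -1/9182677 ≈ -1.0890e-7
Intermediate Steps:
W(Z) = 6
a = 20
o(v) = 3
d(P, S) = 3
V(T) = 3 - T
1/(-9180862 + V(1818)) = 1/(-9180862 + (3 - 1*1818)) = 1/(-9180862 + (3 - 1818)) = 1/(-9180862 - 1815) = 1/(-9182677) = -1/9182677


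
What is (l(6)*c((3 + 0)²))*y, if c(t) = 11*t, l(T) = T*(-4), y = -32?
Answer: 76032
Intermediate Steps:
l(T) = -4*T
(l(6)*c((3 + 0)²))*y = ((-4*6)*(11*(3 + 0)²))*(-32) = -264*3²*(-32) = -264*9*(-32) = -24*99*(-32) = -2376*(-32) = 76032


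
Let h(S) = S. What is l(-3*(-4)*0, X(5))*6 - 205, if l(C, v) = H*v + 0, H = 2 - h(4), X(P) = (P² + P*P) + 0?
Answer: -805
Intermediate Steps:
X(P) = 2*P² (X(P) = (P² + P²) + 0 = 2*P² + 0 = 2*P²)
H = -2 (H = 2 - 1*4 = 2 - 4 = -2)
l(C, v) = -2*v (l(C, v) = -2*v + 0 = -2*v)
l(-3*(-4)*0, X(5))*6 - 205 = -4*5²*6 - 205 = -4*25*6 - 205 = -2*50*6 - 205 = -100*6 - 205 = -600 - 205 = -805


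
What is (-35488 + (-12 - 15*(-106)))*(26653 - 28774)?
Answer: 71923110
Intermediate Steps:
(-35488 + (-12 - 15*(-106)))*(26653 - 28774) = (-35488 + (-12 + 1590))*(-2121) = (-35488 + 1578)*(-2121) = -33910*(-2121) = 71923110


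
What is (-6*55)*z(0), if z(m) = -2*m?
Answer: 0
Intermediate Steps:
(-6*55)*z(0) = (-6*55)*(-2*0) = -330*0 = 0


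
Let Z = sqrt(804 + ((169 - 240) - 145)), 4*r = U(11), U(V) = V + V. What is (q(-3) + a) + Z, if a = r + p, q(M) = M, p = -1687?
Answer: -3369/2 + 14*sqrt(3) ≈ -1660.3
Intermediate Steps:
U(V) = 2*V
r = 11/2 (r = (2*11)/4 = (1/4)*22 = 11/2 ≈ 5.5000)
a = -3363/2 (a = 11/2 - 1687 = -3363/2 ≈ -1681.5)
Z = 14*sqrt(3) (Z = sqrt(804 + (-71 - 145)) = sqrt(804 - 216) = sqrt(588) = 14*sqrt(3) ≈ 24.249)
(q(-3) + a) + Z = (-3 - 3363/2) + 14*sqrt(3) = -3369/2 + 14*sqrt(3)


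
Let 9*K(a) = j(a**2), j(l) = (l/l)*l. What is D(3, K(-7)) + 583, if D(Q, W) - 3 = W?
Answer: 5323/9 ≈ 591.44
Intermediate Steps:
j(l) = l (j(l) = 1*l = l)
K(a) = a**2/9
D(Q, W) = 3 + W
D(3, K(-7)) + 583 = (3 + (1/9)*(-7)**2) + 583 = (3 + (1/9)*49) + 583 = (3 + 49/9) + 583 = 76/9 + 583 = 5323/9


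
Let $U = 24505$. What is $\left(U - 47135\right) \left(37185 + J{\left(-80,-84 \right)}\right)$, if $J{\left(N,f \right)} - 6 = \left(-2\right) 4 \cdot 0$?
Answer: $-841632330$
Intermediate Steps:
$J{\left(N,f \right)} = 6$ ($J{\left(N,f \right)} = 6 + \left(-2\right) 4 \cdot 0 = 6 - 0 = 6 + 0 = 6$)
$\left(U - 47135\right) \left(37185 + J{\left(-80,-84 \right)}\right) = \left(24505 - 47135\right) \left(37185 + 6\right) = \left(-22630\right) 37191 = -841632330$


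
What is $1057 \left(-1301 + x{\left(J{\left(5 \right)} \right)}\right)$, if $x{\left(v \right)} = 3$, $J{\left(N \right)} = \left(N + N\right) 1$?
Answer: $-1371986$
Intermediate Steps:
$J{\left(N \right)} = 2 N$ ($J{\left(N \right)} = 2 N 1 = 2 N$)
$1057 \left(-1301 + x{\left(J{\left(5 \right)} \right)}\right) = 1057 \left(-1301 + 3\right) = 1057 \left(-1298\right) = -1371986$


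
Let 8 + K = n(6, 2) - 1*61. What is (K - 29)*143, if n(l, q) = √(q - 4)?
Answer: -14014 + 143*I*√2 ≈ -14014.0 + 202.23*I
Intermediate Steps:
n(l, q) = √(-4 + q)
K = -69 + I*√2 (K = -8 + (√(-4 + 2) - 1*61) = -8 + (√(-2) - 61) = -8 + (I*√2 - 61) = -8 + (-61 + I*√2) = -69 + I*√2 ≈ -69.0 + 1.4142*I)
(K - 29)*143 = ((-69 + I*√2) - 29)*143 = (-98 + I*√2)*143 = -14014 + 143*I*√2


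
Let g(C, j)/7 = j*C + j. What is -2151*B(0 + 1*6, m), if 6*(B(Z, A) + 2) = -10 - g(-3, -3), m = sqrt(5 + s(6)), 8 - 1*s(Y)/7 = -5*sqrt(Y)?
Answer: 22944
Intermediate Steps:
g(C, j) = 7*j + 7*C*j (g(C, j) = 7*(j*C + j) = 7*(C*j + j) = 7*(j + C*j) = 7*j + 7*C*j)
s(Y) = 56 + 35*sqrt(Y) (s(Y) = 56 - (-35)*sqrt(Y) = 56 + 35*sqrt(Y))
m = sqrt(61 + 35*sqrt(6)) (m = sqrt(5 + (56 + 35*sqrt(6))) = sqrt(61 + 35*sqrt(6)) ≈ 12.113)
B(Z, A) = -32/3 (B(Z, A) = -2 + (-10 - 7*(-3)*(1 - 3))/6 = -2 + (-10 - 7*(-3)*(-2))/6 = -2 + (-10 - 1*42)/6 = -2 + (-10 - 42)/6 = -2 + (1/6)*(-52) = -2 - 26/3 = -32/3)
-2151*B(0 + 1*6, m) = -2151*(-32/3) = 22944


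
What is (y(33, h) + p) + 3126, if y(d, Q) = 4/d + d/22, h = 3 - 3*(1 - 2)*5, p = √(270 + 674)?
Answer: 206423/66 + 4*√59 ≈ 3158.3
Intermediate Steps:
p = 4*√59 (p = √944 = 4*√59 ≈ 30.725)
h = 18 (h = 3 - (-3)*5 = 3 - 3*(-5) = 3 + 15 = 18)
y(d, Q) = 4/d + d/22 (y(d, Q) = 4/d + d*(1/22) = 4/d + d/22)
(y(33, h) + p) + 3126 = ((4/33 + (1/22)*33) + 4*√59) + 3126 = ((4*(1/33) + 3/2) + 4*√59) + 3126 = ((4/33 + 3/2) + 4*√59) + 3126 = (107/66 + 4*√59) + 3126 = 206423/66 + 4*√59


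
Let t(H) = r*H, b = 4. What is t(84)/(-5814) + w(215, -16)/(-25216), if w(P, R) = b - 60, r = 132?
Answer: -1939371/1018096 ≈ -1.9049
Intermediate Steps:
t(H) = 132*H
w(P, R) = -56 (w(P, R) = 4 - 60 = -56)
t(84)/(-5814) + w(215, -16)/(-25216) = (132*84)/(-5814) - 56/(-25216) = 11088*(-1/5814) - 56*(-1/25216) = -616/323 + 7/3152 = -1939371/1018096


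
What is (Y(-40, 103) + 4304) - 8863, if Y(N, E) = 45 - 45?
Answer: -4559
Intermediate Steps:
Y(N, E) = 0
(Y(-40, 103) + 4304) - 8863 = (0 + 4304) - 8863 = 4304 - 8863 = -4559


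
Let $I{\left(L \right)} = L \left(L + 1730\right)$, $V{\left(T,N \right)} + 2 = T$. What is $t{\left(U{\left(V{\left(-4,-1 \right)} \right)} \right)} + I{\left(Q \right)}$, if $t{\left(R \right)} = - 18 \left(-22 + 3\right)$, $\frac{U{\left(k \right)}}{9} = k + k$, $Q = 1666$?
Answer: $5658078$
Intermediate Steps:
$V{\left(T,N \right)} = -2 + T$
$U{\left(k \right)} = 18 k$ ($U{\left(k \right)} = 9 \left(k + k\right) = 9 \cdot 2 k = 18 k$)
$t{\left(R \right)} = 342$ ($t{\left(R \right)} = \left(-18\right) \left(-19\right) = 342$)
$I{\left(L \right)} = L \left(1730 + L\right)$
$t{\left(U{\left(V{\left(-4,-1 \right)} \right)} \right)} + I{\left(Q \right)} = 342 + 1666 \left(1730 + 1666\right) = 342 + 1666 \cdot 3396 = 342 + 5657736 = 5658078$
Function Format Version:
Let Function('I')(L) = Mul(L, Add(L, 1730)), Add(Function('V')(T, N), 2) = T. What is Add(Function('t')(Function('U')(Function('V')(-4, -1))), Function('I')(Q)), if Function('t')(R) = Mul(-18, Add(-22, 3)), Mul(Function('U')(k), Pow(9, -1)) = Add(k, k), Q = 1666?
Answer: 5658078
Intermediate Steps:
Function('V')(T, N) = Add(-2, T)
Function('U')(k) = Mul(18, k) (Function('U')(k) = Mul(9, Add(k, k)) = Mul(9, Mul(2, k)) = Mul(18, k))
Function('t')(R) = 342 (Function('t')(R) = Mul(-18, -19) = 342)
Function('I')(L) = Mul(L, Add(1730, L))
Add(Function('t')(Function('U')(Function('V')(-4, -1))), Function('I')(Q)) = Add(342, Mul(1666, Add(1730, 1666))) = Add(342, Mul(1666, 3396)) = Add(342, 5657736) = 5658078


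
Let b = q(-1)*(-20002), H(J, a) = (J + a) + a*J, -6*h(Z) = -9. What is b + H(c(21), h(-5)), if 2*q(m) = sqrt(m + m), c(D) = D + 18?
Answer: 99 - 10001*I*sqrt(2) ≈ 99.0 - 14144.0*I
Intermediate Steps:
h(Z) = 3/2 (h(Z) = -1/6*(-9) = 3/2)
c(D) = 18 + D
H(J, a) = J + a + J*a (H(J, a) = (J + a) + J*a = J + a + J*a)
q(m) = sqrt(2)*sqrt(m)/2 (q(m) = sqrt(m + m)/2 = sqrt(2*m)/2 = (sqrt(2)*sqrt(m))/2 = sqrt(2)*sqrt(m)/2)
b = -10001*I*sqrt(2) (b = (sqrt(2)*sqrt(-1)/2)*(-20002) = (sqrt(2)*I/2)*(-20002) = (I*sqrt(2)/2)*(-20002) = -10001*I*sqrt(2) ≈ -14144.0*I)
b + H(c(21), h(-5)) = -10001*I*sqrt(2) + ((18 + 21) + 3/2 + (18 + 21)*(3/2)) = -10001*I*sqrt(2) + (39 + 3/2 + 39*(3/2)) = -10001*I*sqrt(2) + (39 + 3/2 + 117/2) = -10001*I*sqrt(2) + 99 = 99 - 10001*I*sqrt(2)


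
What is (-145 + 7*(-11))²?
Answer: 49284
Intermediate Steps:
(-145 + 7*(-11))² = (-145 - 77)² = (-222)² = 49284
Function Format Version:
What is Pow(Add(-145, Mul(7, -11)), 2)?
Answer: 49284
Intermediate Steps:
Pow(Add(-145, Mul(7, -11)), 2) = Pow(Add(-145, -77), 2) = Pow(-222, 2) = 49284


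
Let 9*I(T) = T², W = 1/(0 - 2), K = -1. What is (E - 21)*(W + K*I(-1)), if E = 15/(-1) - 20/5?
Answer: 220/9 ≈ 24.444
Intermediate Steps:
W = -½ (W = 1/(-2) = -½ ≈ -0.50000)
I(T) = T²/9
E = -19 (E = 15*(-1) - 20*⅕ = -15 - 4 = -19)
(E - 21)*(W + K*I(-1)) = (-19 - 21)*(-½ - (-1)²/9) = -40*(-½ - 1/9) = -40*(-½ - 1*⅑) = -40*(-½ - ⅑) = -40*(-11/18) = 220/9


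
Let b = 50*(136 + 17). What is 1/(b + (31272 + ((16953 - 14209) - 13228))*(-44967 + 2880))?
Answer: -1/874896906 ≈ -1.1430e-9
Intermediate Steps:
b = 7650 (b = 50*153 = 7650)
1/(b + (31272 + ((16953 - 14209) - 13228))*(-44967 + 2880)) = 1/(7650 + (31272 + ((16953 - 14209) - 13228))*(-44967 + 2880)) = 1/(7650 + (31272 + (2744 - 13228))*(-42087)) = 1/(7650 + (31272 - 10484)*(-42087)) = 1/(7650 + 20788*(-42087)) = 1/(7650 - 874904556) = 1/(-874896906) = -1/874896906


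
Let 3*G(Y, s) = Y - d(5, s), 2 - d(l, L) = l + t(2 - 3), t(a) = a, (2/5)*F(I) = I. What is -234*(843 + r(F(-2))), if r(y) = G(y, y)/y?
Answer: -986544/5 ≈ -1.9731e+5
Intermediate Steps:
F(I) = 5*I/2
d(l, L) = 3 - l (d(l, L) = 2 - (l + (2 - 3)) = 2 - (l - 1) = 2 - (-1 + l) = 2 + (1 - l) = 3 - l)
G(Y, s) = ⅔ + Y/3 (G(Y, s) = (Y - (3 - 1*5))/3 = (Y - (3 - 5))/3 = (Y - 1*(-2))/3 = (Y + 2)/3 = (2 + Y)/3 = ⅔ + Y/3)
r(y) = (⅔ + y/3)/y
-234*(843 + r(F(-2))) = -234*(843 + (2 + (5/2)*(-2))/(3*(((5/2)*(-2))))) = -234*(843 + (⅓)*(2 - 5)/(-5)) = -234*(843 + (⅓)*(-⅕)*(-3)) = -234*(843 + ⅕) = -234*4216/5 = -986544/5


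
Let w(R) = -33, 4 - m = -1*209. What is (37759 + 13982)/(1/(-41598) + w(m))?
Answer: -2152322118/1372735 ≈ -1567.9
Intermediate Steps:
m = 213 (m = 4 - (-1)*209 = 4 - 1*(-209) = 4 + 209 = 213)
(37759 + 13982)/(1/(-41598) + w(m)) = (37759 + 13982)/(1/(-41598) - 33) = 51741/(-1/41598 - 33) = 51741/(-1372735/41598) = 51741*(-41598/1372735) = -2152322118/1372735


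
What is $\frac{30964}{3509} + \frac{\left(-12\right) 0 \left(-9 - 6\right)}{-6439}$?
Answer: $\frac{30964}{3509} \approx 8.8242$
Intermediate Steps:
$\frac{30964}{3509} + \frac{\left(-12\right) 0 \left(-9 - 6\right)}{-6439} = 30964 \cdot \frac{1}{3509} + 0 \left(-15\right) \left(- \frac{1}{6439}\right) = \frac{30964}{3509} + 0 \left(- \frac{1}{6439}\right) = \frac{30964}{3509} + 0 = \frac{30964}{3509}$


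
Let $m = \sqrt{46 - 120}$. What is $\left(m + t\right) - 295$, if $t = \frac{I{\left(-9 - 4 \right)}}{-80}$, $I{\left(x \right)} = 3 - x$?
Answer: $- \frac{1476}{5} + i \sqrt{74} \approx -295.2 + 8.6023 i$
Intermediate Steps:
$t = - \frac{1}{5}$ ($t = \frac{3 - \left(-9 - 4\right)}{-80} = \left(3 - \left(-9 - 4\right)\right) \left(- \frac{1}{80}\right) = \left(3 - -13\right) \left(- \frac{1}{80}\right) = \left(3 + 13\right) \left(- \frac{1}{80}\right) = 16 \left(- \frac{1}{80}\right) = - \frac{1}{5} \approx -0.2$)
$m = i \sqrt{74}$ ($m = \sqrt{-74} = i \sqrt{74} \approx 8.6023 i$)
$\left(m + t\right) - 295 = \left(i \sqrt{74} - \frac{1}{5}\right) - 295 = \left(- \frac{1}{5} + i \sqrt{74}\right) - 295 = - \frac{1476}{5} + i \sqrt{74}$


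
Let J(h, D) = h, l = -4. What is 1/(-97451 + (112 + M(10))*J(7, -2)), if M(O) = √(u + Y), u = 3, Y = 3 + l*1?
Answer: -96667/9344508791 - 7*√2/9344508791 ≈ -1.0346e-5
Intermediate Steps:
Y = -1 (Y = 3 - 4*1 = 3 - 4 = -1)
M(O) = √2 (M(O) = √(3 - 1) = √2)
1/(-97451 + (112 + M(10))*J(7, -2)) = 1/(-97451 + (112 + √2)*7) = 1/(-97451 + (784 + 7*√2)) = 1/(-96667 + 7*√2)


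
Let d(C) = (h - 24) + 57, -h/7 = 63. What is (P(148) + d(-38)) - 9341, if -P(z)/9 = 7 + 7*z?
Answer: -19136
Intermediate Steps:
h = -441 (h = -7*63 = -441)
P(z) = -63 - 63*z (P(z) = -9*(7 + 7*z) = -63 - 63*z)
d(C) = -408 (d(C) = (-441 - 24) + 57 = -465 + 57 = -408)
(P(148) + d(-38)) - 9341 = ((-63 - 63*148) - 408) - 9341 = ((-63 - 9324) - 408) - 9341 = (-9387 - 408) - 9341 = -9795 - 9341 = -19136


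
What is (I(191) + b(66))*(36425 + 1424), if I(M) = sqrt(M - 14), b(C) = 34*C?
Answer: 84933156 + 37849*sqrt(177) ≈ 8.5437e+7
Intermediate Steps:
I(M) = sqrt(-14 + M)
(I(191) + b(66))*(36425 + 1424) = (sqrt(-14 + 191) + 34*66)*(36425 + 1424) = (sqrt(177) + 2244)*37849 = (2244 + sqrt(177))*37849 = 84933156 + 37849*sqrt(177)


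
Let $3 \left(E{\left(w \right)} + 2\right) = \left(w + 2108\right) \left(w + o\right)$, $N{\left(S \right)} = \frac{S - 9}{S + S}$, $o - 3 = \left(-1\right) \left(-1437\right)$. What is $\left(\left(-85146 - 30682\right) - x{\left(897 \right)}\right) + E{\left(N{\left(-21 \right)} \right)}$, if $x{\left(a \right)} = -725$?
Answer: $\frac{131944250}{147} \approx 8.9758 \cdot 10^{5}$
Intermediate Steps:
$o = 1440$ ($o = 3 - -1437 = 3 + 1437 = 1440$)
$N{\left(S \right)} = \frac{-9 + S}{2 S}$
$E{\left(w \right)} = -2 + \frac{\left(1440 + w\right) \left(2108 + w\right)}{3}$ ($E{\left(w \right)} = -2 + \frac{\left(w + 2108\right) \left(w + 1440\right)}{3} = -2 + \frac{\left(2108 + w\right) \left(1440 + w\right)}{3} = -2 + \frac{\left(1440 + w\right) \left(2108 + w\right)}{3}$)
$\left(\left(-85146 - 30682\right) - x{\left(897 \right)}\right) + E{\left(N{\left(-21 \right)} \right)} = \left(\left(-85146 - 30682\right) - -725\right) + \left(1011838 + \frac{\left(\frac{-9 - 21}{2 \left(-21\right)}\right)^{2}}{3} + \frac{3548 \frac{-9 - 21}{2 \left(-21\right)}}{3}\right) = \left(\left(-85146 - 30682\right) + 725\right) + \left(1011838 + \frac{\left(\frac{1}{2} \left(- \frac{1}{21}\right) \left(-30\right)\right)^{2}}{3} + \frac{3548 \cdot \frac{1}{2} \left(- \frac{1}{21}\right) \left(-30\right)}{3}\right) = \left(-115828 + 725\right) + \left(1011838 + \frac{\left(\frac{5}{7}\right)^{2}}{3} + \frac{3548}{3} \cdot \frac{5}{7}\right) = -115103 + \left(1011838 + \frac{1}{3} \cdot \frac{25}{49} + \frac{17740}{21}\right) = -115103 + \left(1011838 + \frac{25}{147} + \frac{17740}{21}\right) = -115103 + \frac{148864391}{147} = \frac{131944250}{147}$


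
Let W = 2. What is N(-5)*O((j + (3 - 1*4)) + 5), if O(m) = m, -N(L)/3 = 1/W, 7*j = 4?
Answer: -48/7 ≈ -6.8571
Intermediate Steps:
j = 4/7 (j = (⅐)*4 = 4/7 ≈ 0.57143)
N(L) = -3/2
N(-5)*O((j + (3 - 1*4)) + 5) = -3*((4/7 + (3 - 1*4)) + 5)/2 = -3*((4/7 + (3 - 4)) + 5)/2 = -3*((4/7 - 1) + 5)/2 = -3*(-3/7 + 5)/2 = -3/2*32/7 = -48/7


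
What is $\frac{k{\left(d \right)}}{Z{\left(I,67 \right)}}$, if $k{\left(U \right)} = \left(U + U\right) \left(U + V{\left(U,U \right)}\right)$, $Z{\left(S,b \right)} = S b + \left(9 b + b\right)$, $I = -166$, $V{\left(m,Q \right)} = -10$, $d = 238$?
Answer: $- \frac{9044}{871} \approx -10.383$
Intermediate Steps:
$Z{\left(S,b \right)} = 10 b + S b$ ($Z{\left(S,b \right)} = S b + 10 b = 10 b + S b$)
$k{\left(U \right)} = 2 U \left(-10 + U\right)$ ($k{\left(U \right)} = \left(U + U\right) \left(U - 10\right) = 2 U \left(-10 + U\right)$)
$\frac{k{\left(d \right)}}{Z{\left(I,67 \right)}} = \frac{2 \cdot 238 \left(-10 + 238\right)}{67 \left(10 - 166\right)} = \frac{2 \cdot 238 \cdot 228}{67 \left(-156\right)} = \frac{108528}{-10452} = 108528 \left(- \frac{1}{10452}\right) = - \frac{9044}{871}$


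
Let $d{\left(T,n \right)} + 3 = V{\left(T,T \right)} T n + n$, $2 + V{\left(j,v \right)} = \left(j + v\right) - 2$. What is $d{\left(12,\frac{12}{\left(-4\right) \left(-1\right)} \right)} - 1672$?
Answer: $-952$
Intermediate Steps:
$V{\left(j,v \right)} = -4 + j + v$ ($V{\left(j,v \right)} = -2 - \left(2 - j - v\right) = -2 + \left(-2 + j + v\right) = -4 + j + v$)
$d{\left(T,n \right)} = -3 + n + T n \left(-4 + 2 T\right)$ ($d{\left(T,n \right)} = -3 + \left(\left(-4 + T + T\right) T n + n\right) = -3 + \left(\left(-4 + 2 T\right) T n + n\right) = -3 + \left(T \left(-4 + 2 T\right) n + n\right) = -3 + \left(T n \left(-4 + 2 T\right) + n\right) = -3 + \left(n + T n \left(-4 + 2 T\right)\right) = -3 + n + T n \left(-4 + 2 T\right)$)
$d{\left(12,\frac{12}{\left(-4\right) \left(-1\right)} \right)} - 1672 = \left(-3 + \frac{12}{\left(-4\right) \left(-1\right)} + 2 \cdot 12 \frac{12}{\left(-4\right) \left(-1\right)} \left(-2 + 12\right)\right) - 1672 = \left(-3 + \frac{12}{4} + 2 \cdot 12 \cdot \frac{12}{4} \cdot 10\right) - 1672 = \left(-3 + 12 \cdot \frac{1}{4} + 2 \cdot 12 \cdot 12 \cdot \frac{1}{4} \cdot 10\right) - 1672 = \left(-3 + 3 + 2 \cdot 12 \cdot 3 \cdot 10\right) - 1672 = \left(-3 + 3 + 720\right) - 1672 = 720 - 1672 = -952$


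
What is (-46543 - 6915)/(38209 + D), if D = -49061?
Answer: 26729/5426 ≈ 4.9261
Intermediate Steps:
(-46543 - 6915)/(38209 + D) = (-46543 - 6915)/(38209 - 49061) = -53458/(-10852) = -53458*(-1/10852) = 26729/5426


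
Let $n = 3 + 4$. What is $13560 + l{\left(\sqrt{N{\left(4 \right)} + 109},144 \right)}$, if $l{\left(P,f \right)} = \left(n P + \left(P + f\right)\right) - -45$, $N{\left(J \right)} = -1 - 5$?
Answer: $13749 + 8 \sqrt{103} \approx 13830.0$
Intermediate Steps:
$n = 7$
$N{\left(J \right)} = -6$ ($N{\left(J \right)} = -1 - 5 = -6$)
$l{\left(P,f \right)} = 45 + f + 8 P$ ($l{\left(P,f \right)} = \left(7 P + \left(P + f\right)\right) - -45 = \left(f + 8 P\right) + 45 = 45 + f + 8 P$)
$13560 + l{\left(\sqrt{N{\left(4 \right)} + 109},144 \right)} = 13560 + \left(45 + 144 + 8 \sqrt{-6 + 109}\right) = 13560 + \left(45 + 144 + 8 \sqrt{103}\right) = 13560 + \left(189 + 8 \sqrt{103}\right) = 13749 + 8 \sqrt{103}$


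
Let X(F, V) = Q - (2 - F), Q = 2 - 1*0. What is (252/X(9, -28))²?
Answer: 784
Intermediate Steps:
Q = 2 (Q = 2 + 0 = 2)
X(F, V) = F (X(F, V) = 2 - (2 - F) = 2 + (-2 + F) = F)
(252/X(9, -28))² = (252/9)² = (252*(⅑))² = 28² = 784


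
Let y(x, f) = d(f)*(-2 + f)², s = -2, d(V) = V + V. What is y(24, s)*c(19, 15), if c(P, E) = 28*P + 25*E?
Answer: -58048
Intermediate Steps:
d(V) = 2*V
c(P, E) = 25*E + 28*P
y(x, f) = 2*f*(-2 + f)² (y(x, f) = (2*f)*(-2 + f)² = 2*f*(-2 + f)²)
y(24, s)*c(19, 15) = (2*(-2)*(-2 - 2)²)*(25*15 + 28*19) = (2*(-2)*(-4)²)*(375 + 532) = (2*(-2)*16)*907 = -64*907 = -58048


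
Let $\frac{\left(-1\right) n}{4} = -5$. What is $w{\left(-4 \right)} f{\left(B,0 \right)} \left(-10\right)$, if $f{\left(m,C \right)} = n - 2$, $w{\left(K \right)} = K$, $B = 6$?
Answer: $720$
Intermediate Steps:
$n = 20$ ($n = \left(-4\right) \left(-5\right) = 20$)
$f{\left(m,C \right)} = 18$ ($f{\left(m,C \right)} = 20 - 2 = 18$)
$w{\left(-4 \right)} f{\left(B,0 \right)} \left(-10\right) = \left(-4\right) 18 \left(-10\right) = \left(-72\right) \left(-10\right) = 720$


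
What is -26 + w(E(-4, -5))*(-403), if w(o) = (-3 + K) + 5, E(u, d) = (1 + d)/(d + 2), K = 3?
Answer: -2041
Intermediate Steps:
E(u, d) = (1 + d)/(2 + d)
w(o) = 5 (w(o) = (-3 + 3) + 5 = 0 + 5 = 5)
-26 + w(E(-4, -5))*(-403) = -26 + 5*(-403) = -26 - 2015 = -2041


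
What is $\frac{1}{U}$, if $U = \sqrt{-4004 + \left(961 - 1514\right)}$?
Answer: $- \frac{i \sqrt{93}}{651} \approx - 0.014814 i$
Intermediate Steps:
$U = 7 i \sqrt{93}$ ($U = \sqrt{-4004 + \left(961 - 1514\right)} = \sqrt{-4004 - 553} = \sqrt{-4557} = 7 i \sqrt{93} \approx 67.506 i$)
$\frac{1}{U} = \frac{1}{7 i \sqrt{93}} = - \frac{i \sqrt{93}}{651}$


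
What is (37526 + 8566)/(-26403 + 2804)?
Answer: -46092/23599 ≈ -1.9531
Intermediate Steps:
(37526 + 8566)/(-26403 + 2804) = 46092/(-23599) = 46092*(-1/23599) = -46092/23599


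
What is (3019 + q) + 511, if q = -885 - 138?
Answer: 2507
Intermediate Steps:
q = -1023
(3019 + q) + 511 = (3019 - 1023) + 511 = 1996 + 511 = 2507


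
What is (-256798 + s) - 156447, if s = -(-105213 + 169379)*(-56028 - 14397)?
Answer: 4518477305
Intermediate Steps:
s = 4518890550 (s = -64166*(-70425) = -1*(-4518890550) = 4518890550)
(-256798 + s) - 156447 = (-256798 + 4518890550) - 156447 = 4518633752 - 156447 = 4518477305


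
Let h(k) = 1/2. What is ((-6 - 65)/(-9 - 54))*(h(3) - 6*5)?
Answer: -4189/126 ≈ -33.246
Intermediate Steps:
h(k) = ½
((-6 - 65)/(-9 - 54))*(h(3) - 6*5) = ((-6 - 65)/(-9 - 54))*(½ - 6*5) = (-71/(-63))*(½ - 30) = -71*(-1/63)*(-59/2) = (71/63)*(-59/2) = -4189/126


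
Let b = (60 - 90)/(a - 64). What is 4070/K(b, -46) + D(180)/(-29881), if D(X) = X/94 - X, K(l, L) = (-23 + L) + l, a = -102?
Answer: -237187459615/4010986392 ≈ -59.134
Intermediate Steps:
b = 15/83 (b = (60 - 90)/(-102 - 64) = -30/(-166) = -30*(-1/166) = 15/83 ≈ 0.18072)
K(l, L) = -23 + L + l
D(X) = -93*X/94 (D(X) = X*(1/94) - X = X/94 - X = -93*X/94)
4070/K(b, -46) + D(180)/(-29881) = 4070/(-23 - 46 + 15/83) - 93/94*180/(-29881) = 4070/(-5712/83) - 8370/47*(-1/29881) = 4070*(-83/5712) + 8370/1404407 = -168905/2856 + 8370/1404407 = -237187459615/4010986392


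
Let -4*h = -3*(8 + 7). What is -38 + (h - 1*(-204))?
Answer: 709/4 ≈ 177.25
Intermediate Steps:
h = 45/4 (h = -(-3)*(8 + 7)/4 = -(-3)*15/4 = -¼*(-45) = 45/4 ≈ 11.250)
-38 + (h - 1*(-204)) = -38 + (45/4 - 1*(-204)) = -38 + (45/4 + 204) = -38 + 861/4 = 709/4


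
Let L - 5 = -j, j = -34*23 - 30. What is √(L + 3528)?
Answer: √4345 ≈ 65.917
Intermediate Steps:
j = -812 (j = -782 - 30 = -812)
L = 817 (L = 5 - 1*(-812) = 5 + 812 = 817)
√(L + 3528) = √(817 + 3528) = √4345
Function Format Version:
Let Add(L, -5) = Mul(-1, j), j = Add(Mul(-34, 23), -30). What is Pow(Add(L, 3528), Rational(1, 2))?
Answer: Pow(4345, Rational(1, 2)) ≈ 65.917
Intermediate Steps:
j = -812 (j = Add(-782, -30) = -812)
L = 817 (L = Add(5, Mul(-1, -812)) = Add(5, 812) = 817)
Pow(Add(L, 3528), Rational(1, 2)) = Pow(Add(817, 3528), Rational(1, 2)) = Pow(4345, Rational(1, 2))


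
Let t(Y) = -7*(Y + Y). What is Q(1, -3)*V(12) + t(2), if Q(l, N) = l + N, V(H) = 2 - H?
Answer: -8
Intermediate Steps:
t(Y) = -14*Y
Q(l, N) = N + l
Q(1, -3)*V(12) + t(2) = (-3 + 1)*(2 - 1*12) - 14*2 = -2*(2 - 12) - 28 = -2*(-10) - 28 = 20 - 28 = -8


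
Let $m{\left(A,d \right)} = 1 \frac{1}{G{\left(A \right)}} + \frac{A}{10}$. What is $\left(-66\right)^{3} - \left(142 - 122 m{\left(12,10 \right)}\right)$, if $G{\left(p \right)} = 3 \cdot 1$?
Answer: $- \frac{4311764}{15} \approx -2.8745 \cdot 10^{5}$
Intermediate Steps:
$G{\left(p \right)} = 3$
$m{\left(A,d \right)} = \frac{1}{3} + \frac{A}{10}$ ($m{\left(A,d \right)} = 1 \cdot \frac{1}{3} + \frac{A}{10} = 1 \cdot \frac{1}{3} + A \frac{1}{10} = \frac{1}{3} + \frac{A}{10}$)
$\left(-66\right)^{3} - \left(142 - 122 m{\left(12,10 \right)}\right) = \left(-66\right)^{3} - \left(142 - 122 \left(\frac{1}{3} + \frac{1}{10} \cdot 12\right)\right) = -287496 - \left(142 - 122 \left(\frac{1}{3} + \frac{6}{5}\right)\right) = -287496 - \left(142 - \frac{2806}{15}\right) = -287496 - - \frac{676}{15} = -287496 + \frac{676}{15} = - \frac{4311764}{15}$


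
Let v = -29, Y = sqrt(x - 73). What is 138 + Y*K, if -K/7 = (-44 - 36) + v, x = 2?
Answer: 138 + 763*I*sqrt(71) ≈ 138.0 + 6429.1*I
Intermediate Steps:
Y = I*sqrt(71) (Y = sqrt(2 - 73) = sqrt(-71) = I*sqrt(71) ≈ 8.4261*I)
K = 763 (K = -7*((-44 - 36) - 29) = -7*(-80 - 29) = -7*(-109) = 763)
138 + Y*K = 138 + (I*sqrt(71))*763 = 138 + 763*I*sqrt(71)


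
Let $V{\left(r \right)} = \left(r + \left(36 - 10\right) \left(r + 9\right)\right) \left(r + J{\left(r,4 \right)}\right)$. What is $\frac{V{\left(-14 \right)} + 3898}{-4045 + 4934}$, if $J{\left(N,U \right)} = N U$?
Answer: $\frac{13978}{889} \approx 15.723$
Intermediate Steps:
$V{\left(r \right)} = 5 r \left(234 + 27 r\right)$ ($V{\left(r \right)} = \left(r + \left(36 - 10\right) \left(r + 9\right)\right) \left(r + r 4\right) = \left(r + 26 \left(9 + r\right)\right) \left(r + 4 r\right) = \left(r + \left(234 + 26 r\right)\right) 5 r = \left(234 + 27 r\right) 5 r = 5 r \left(234 + 27 r\right)$)
$\frac{V{\left(-14 \right)} + 3898}{-4045 + 4934} = \frac{45 \left(-14\right) \left(26 + 3 \left(-14\right)\right) + 3898}{-4045 + 4934} = \frac{45 \left(-14\right) \left(26 - 42\right) + 3898}{889} = \left(45 \left(-14\right) \left(-16\right) + 3898\right) \frac{1}{889} = \left(10080 + 3898\right) \frac{1}{889} = 13978 \cdot \frac{1}{889} = \frac{13978}{889}$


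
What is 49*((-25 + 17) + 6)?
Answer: -98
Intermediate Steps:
49*((-25 + 17) + 6) = 49*(-8 + 6) = 49*(-2) = -98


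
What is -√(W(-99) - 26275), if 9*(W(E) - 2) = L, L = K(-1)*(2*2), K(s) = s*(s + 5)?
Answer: -I*√236473/3 ≈ -162.09*I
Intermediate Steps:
K(s) = s*(5 + s)
L = -16 (L = (-(5 - 1))*(2*2) = -1*4*4 = -4*4 = -16)
W(E) = 2/9 (W(E) = 2 + (⅑)*(-16) = 2 - 16/9 = 2/9)
-√(W(-99) - 26275) = -√(2/9 - 26275) = -√(-236473/9) = -I*√236473/3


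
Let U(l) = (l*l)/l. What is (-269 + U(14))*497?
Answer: -126735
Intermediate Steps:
U(l) = l (U(l) = l**2/l = l)
(-269 + U(14))*497 = (-269 + 14)*497 = -255*497 = -126735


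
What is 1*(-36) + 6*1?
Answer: -30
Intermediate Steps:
1*(-36) + 6*1 = -36 + 6 = -30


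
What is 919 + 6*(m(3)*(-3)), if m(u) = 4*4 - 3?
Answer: 685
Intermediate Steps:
m(u) = 13 (m(u) = 16 - 3 = 13)
919 + 6*(m(3)*(-3)) = 919 + 6*(13*(-3)) = 919 + 6*(-39) = 919 - 234 = 685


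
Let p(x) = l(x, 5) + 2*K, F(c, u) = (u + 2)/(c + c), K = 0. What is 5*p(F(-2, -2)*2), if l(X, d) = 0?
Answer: 0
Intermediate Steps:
F(c, u) = (2 + u)/(2*c) (F(c, u) = (2 + u)/((2*c)) = (2 + u)*(1/(2*c)) = (2 + u)/(2*c))
p(x) = 0 (p(x) = 0 + 2*0 = 0 + 0 = 0)
5*p(F(-2, -2)*2) = 5*0 = 0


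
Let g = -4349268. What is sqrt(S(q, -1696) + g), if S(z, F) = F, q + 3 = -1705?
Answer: 2*I*sqrt(1087741) ≈ 2085.9*I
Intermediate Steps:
q = -1708 (q = -3 - 1705 = -1708)
sqrt(S(q, -1696) + g) = sqrt(-1696 - 4349268) = sqrt(-4350964) = 2*I*sqrt(1087741)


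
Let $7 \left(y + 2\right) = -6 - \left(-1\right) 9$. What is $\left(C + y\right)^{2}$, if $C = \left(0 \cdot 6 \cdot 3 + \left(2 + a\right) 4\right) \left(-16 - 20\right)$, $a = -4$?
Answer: $\frac{4020025}{49} \approx 82041.0$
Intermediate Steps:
$C = 288$ ($C = \left(0 \cdot 6 \cdot 3 + \left(2 - 4\right) 4\right) \left(-16 - 20\right) = \left(0 \cdot 3 - 8\right) \left(-36\right) = \left(0 - 8\right) \left(-36\right) = \left(-8\right) \left(-36\right) = 288$)
$y = - \frac{11}{7}$ ($y = -2 + \frac{-6 - \left(-1\right) 9}{7} = -2 + \frac{-6 - -9}{7} = -2 + \frac{-6 + 9}{7} = -2 + \frac{1}{7} \cdot 3 = -2 + \frac{3}{7} = - \frac{11}{7} \approx -1.5714$)
$\left(C + y\right)^{2} = \left(288 - \frac{11}{7}\right)^{2} = \left(\frac{2005}{7}\right)^{2} = \frac{4020025}{49}$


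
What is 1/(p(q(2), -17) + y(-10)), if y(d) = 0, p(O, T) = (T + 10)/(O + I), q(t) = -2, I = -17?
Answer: 19/7 ≈ 2.7143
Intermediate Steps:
p(O, T) = (10 + T)/(-17 + O) (p(O, T) = (T + 10)/(O - 17) = (10 + T)/(-17 + O))
1/(p(q(2), -17) + y(-10)) = 1/((10 - 17)/(-17 - 2) + 0) = 1/(-7/(-19) + 0) = 1/(-1/19*(-7) + 0) = 1/(7/19 + 0) = 1/(7/19) = 19/7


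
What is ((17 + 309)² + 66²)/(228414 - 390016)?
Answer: -55316/80801 ≈ -0.68460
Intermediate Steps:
((17 + 309)² + 66²)/(228414 - 390016) = (326² + 4356)/(-161602) = (106276 + 4356)*(-1/161602) = 110632*(-1/161602) = -55316/80801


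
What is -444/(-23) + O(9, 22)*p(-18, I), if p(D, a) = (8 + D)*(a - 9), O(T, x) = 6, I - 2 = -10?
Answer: 23904/23 ≈ 1039.3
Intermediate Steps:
I = -8 (I = 2 - 10 = -8)
p(D, a) = (-9 + a)*(8 + D) (p(D, a) = (8 + D)*(-9 + a) = (-9 + a)*(8 + D))
-444/(-23) + O(9, 22)*p(-18, I) = -444/(-23) + 6*(-72 - 9*(-18) + 8*(-8) - 18*(-8)) = -444*(-1/23) + 6*(-72 + 162 - 64 + 144) = 444/23 + 6*170 = 444/23 + 1020 = 23904/23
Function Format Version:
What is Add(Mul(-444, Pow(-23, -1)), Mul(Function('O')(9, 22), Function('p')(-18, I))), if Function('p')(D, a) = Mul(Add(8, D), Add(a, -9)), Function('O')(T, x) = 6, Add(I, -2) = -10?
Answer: Rational(23904, 23) ≈ 1039.3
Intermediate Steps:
I = -8 (I = Add(2, -10) = -8)
Function('p')(D, a) = Mul(Add(-9, a), Add(8, D)) (Function('p')(D, a) = Mul(Add(8, D), Add(-9, a)) = Mul(Add(-9, a), Add(8, D)))
Add(Mul(-444, Pow(-23, -1)), Mul(Function('O')(9, 22), Function('p')(-18, I))) = Add(Mul(-444, Pow(-23, -1)), Mul(6, Add(-72, Mul(-9, -18), Mul(8, -8), Mul(-18, -8)))) = Add(Mul(-444, Rational(-1, 23)), Mul(6, Add(-72, 162, -64, 144))) = Add(Rational(444, 23), Mul(6, 170)) = Add(Rational(444, 23), 1020) = Rational(23904, 23)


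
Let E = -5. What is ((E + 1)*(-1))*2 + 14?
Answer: 22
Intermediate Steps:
((E + 1)*(-1))*2 + 14 = ((-5 + 1)*(-1))*2 + 14 = -4*(-1)*2 + 14 = 4*2 + 14 = 8 + 14 = 22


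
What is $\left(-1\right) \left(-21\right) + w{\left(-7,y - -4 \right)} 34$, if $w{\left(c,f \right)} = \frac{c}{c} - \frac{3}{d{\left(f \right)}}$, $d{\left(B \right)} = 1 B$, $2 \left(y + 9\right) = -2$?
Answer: $72$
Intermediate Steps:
$y = -10$ ($y = -9 + \frac{1}{2} \left(-2\right) = -9 - 1 = -10$)
$d{\left(B \right)} = B$
$w{\left(c,f \right)} = 1 - \frac{3}{f}$ ($w{\left(c,f \right)} = \frac{c}{c} - \frac{3}{f} = 1 - \frac{3}{f}$)
$\left(-1\right) \left(-21\right) + w{\left(-7,y - -4 \right)} 34 = \left(-1\right) \left(-21\right) + \frac{-3 - 6}{-10 - -4} \cdot 34 = 21 + \frac{-3 + \left(-10 + 4\right)}{-10 + 4} \cdot 34 = 21 + \frac{-3 - 6}{-6} \cdot 34 = 21 + \left(- \frac{1}{6}\right) \left(-9\right) 34 = 21 + \frac{3}{2} \cdot 34 = 21 + 51 = 72$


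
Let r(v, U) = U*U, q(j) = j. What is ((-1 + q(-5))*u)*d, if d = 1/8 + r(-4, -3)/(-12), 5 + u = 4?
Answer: -15/4 ≈ -3.7500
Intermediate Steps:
u = -1 (u = -5 + 4 = -1)
r(v, U) = U²
d = -5/8 (d = 1/8 + (-3)²/(-12) = 1*(⅛) + 9*(-1/12) = ⅛ - ¾ = -5/8 ≈ -0.62500)
((-1 + q(-5))*u)*d = ((-1 - 5)*(-1))*(-5/8) = -6*(-1)*(-5/8) = 6*(-5/8) = -15/4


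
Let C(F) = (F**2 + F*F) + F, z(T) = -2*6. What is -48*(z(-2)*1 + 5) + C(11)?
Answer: 589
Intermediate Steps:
z(T) = -12
C(F) = F + 2*F**2 (C(F) = (F**2 + F**2) + F = 2*F**2 + F = F + 2*F**2)
-48*(z(-2)*1 + 5) + C(11) = -48*(-12*1 + 5) + 11*(1 + 2*11) = -48*(-12 + 5) + 11*(1 + 22) = -48*(-7) + 11*23 = 336 + 253 = 589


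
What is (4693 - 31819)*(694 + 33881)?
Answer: -937881450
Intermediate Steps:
(4693 - 31819)*(694 + 33881) = -27126*34575 = -937881450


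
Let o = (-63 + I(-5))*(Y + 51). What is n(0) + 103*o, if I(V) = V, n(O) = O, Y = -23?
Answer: -196112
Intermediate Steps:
o = -1904 (o = (-63 - 5)*(-23 + 51) = -68*28 = -1904)
n(0) + 103*o = 0 + 103*(-1904) = 0 - 196112 = -196112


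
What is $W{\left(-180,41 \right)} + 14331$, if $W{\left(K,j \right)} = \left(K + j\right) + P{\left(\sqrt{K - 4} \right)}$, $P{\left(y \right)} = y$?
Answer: $14192 + 2 i \sqrt{46} \approx 14192.0 + 13.565 i$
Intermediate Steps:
$W{\left(K,j \right)} = K + j + \sqrt{-4 + K}$ ($W{\left(K,j \right)} = \left(K + j\right) + \sqrt{K - 4} = \left(K + j\right) + \sqrt{-4 + K} = K + j + \sqrt{-4 + K}$)
$W{\left(-180,41 \right)} + 14331 = \left(-180 + 41 + \sqrt{-4 - 180}\right) + 14331 = \left(-180 + 41 + \sqrt{-184}\right) + 14331 = \left(-180 + 41 + 2 i \sqrt{46}\right) + 14331 = \left(-139 + 2 i \sqrt{46}\right) + 14331 = 14192 + 2 i \sqrt{46}$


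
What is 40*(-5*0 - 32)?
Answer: -1280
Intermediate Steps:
40*(-5*0 - 32) = 40*(0 - 32) = 40*(-32) = -1280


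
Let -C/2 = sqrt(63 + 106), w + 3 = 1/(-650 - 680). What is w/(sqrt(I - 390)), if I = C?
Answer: 307*I*sqrt(26)/10640 ≈ 0.14712*I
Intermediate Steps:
w = -3991/1330 (w = -3 + 1/(-650 - 680) = -3 + 1/(-1330) = -3 - 1/1330 = -3991/1330 ≈ -3.0008)
C = -26 (C = -2*sqrt(63 + 106) = -2*sqrt(169) = -2*13 = -26)
I = -26
w/(sqrt(I - 390)) = -3991/(1330*sqrt(-26 - 390)) = -3991*(-I*sqrt(26)/104)/1330 = -(-307)*I*sqrt(26)/10640 = 307*I*sqrt(26)/10640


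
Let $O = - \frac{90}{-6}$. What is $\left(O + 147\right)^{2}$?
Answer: $26244$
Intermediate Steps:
$O = 15$ ($O = \left(-90\right) \left(- \frac{1}{6}\right) = 15$)
$\left(O + 147\right)^{2} = \left(15 + 147\right)^{2} = 162^{2} = 26244$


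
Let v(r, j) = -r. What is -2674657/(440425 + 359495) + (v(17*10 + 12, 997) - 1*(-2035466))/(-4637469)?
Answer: -4677234433471/1236534734160 ≈ -3.7825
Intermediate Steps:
-2674657/(440425 + 359495) + (v(17*10 + 12, 997) - 1*(-2035466))/(-4637469) = -2674657/(440425 + 359495) + (-(17*10 + 12) - 1*(-2035466))/(-4637469) = -2674657/799920 + (-(170 + 12) + 2035466)*(-1/4637469) = -2674657*1/799920 + (-1*182 + 2035466)*(-1/4637469) = -2674657/799920 + (-182 + 2035466)*(-1/4637469) = -2674657/799920 + 2035284*(-1/4637469) = -2674657/799920 - 678428/1545823 = -4677234433471/1236534734160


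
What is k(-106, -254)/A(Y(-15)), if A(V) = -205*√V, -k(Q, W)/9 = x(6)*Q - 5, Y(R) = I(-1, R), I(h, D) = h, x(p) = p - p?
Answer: 9*I/41 ≈ 0.21951*I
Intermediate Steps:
x(p) = 0
Y(R) = -1
k(Q, W) = 45 (k(Q, W) = -9*(0*Q - 5) = -9*(0 - 5) = -9*(-5) = 45)
k(-106, -254)/A(Y(-15)) = 45/((-205*I)) = 45*(I/205) = 9*I/41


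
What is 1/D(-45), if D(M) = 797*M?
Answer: -1/35865 ≈ -2.7882e-5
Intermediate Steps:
1/D(-45) = 1/(797*(-45)) = 1/(-35865) = -1/35865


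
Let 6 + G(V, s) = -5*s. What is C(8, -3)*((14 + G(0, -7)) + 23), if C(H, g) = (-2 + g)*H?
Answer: -2640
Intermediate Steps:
G(V, s) = -6 - 5*s
C(H, g) = H*(-2 + g)
C(8, -3)*((14 + G(0, -7)) + 23) = (8*(-2 - 3))*((14 + (-6 - 5*(-7))) + 23) = (8*(-5))*((14 + (-6 + 35)) + 23) = -40*((14 + 29) + 23) = -40*(43 + 23) = -40*66 = -2640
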